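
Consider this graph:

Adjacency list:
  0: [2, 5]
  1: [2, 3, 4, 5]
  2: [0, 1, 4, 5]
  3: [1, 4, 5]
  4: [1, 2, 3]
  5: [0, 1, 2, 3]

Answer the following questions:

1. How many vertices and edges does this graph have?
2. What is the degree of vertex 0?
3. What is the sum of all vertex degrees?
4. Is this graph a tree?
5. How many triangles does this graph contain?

Count: 6 vertices, 10 edges.
Vertex 0 has neighbors [2, 5], degree = 2.
Handshaking lemma: 2 * 10 = 20.
A tree on 6 vertices has 5 edges. This graph has 10 edges (5 extra). Not a tree.
Number of triangles = 5.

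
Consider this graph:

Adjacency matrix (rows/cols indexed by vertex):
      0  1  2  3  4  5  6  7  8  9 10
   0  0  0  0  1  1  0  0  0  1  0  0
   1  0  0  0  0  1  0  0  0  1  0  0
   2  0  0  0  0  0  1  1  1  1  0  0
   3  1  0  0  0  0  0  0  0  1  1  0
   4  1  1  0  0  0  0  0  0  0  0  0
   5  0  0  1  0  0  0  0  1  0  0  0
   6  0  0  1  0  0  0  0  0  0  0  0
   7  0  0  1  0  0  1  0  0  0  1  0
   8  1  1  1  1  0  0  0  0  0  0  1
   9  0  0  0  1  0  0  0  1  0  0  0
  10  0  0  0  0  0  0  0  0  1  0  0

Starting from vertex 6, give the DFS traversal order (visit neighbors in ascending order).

DFS from vertex 6 (neighbors processed in ascending order):
Visit order: 6, 2, 5, 7, 9, 3, 0, 4, 1, 8, 10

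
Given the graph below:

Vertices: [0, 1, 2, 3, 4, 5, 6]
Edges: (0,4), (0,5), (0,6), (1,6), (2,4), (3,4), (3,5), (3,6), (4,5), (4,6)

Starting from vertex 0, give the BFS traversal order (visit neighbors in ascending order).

BFS from vertex 0 (neighbors processed in ascending order):
Visit order: 0, 4, 5, 6, 2, 3, 1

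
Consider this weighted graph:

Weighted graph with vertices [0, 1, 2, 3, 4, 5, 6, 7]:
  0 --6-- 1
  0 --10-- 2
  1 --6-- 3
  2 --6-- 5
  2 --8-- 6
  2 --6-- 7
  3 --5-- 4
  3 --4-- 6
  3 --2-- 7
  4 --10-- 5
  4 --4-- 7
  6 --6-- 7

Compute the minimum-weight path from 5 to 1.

Using Dijkstra's algorithm from vertex 5:
Shortest path: 5 -> 2 -> 7 -> 3 -> 1
Total weight: 6 + 6 + 2 + 6 = 20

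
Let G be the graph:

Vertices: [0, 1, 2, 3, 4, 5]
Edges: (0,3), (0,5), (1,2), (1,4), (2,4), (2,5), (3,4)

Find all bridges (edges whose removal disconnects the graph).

No bridges found. The graph is 2-edge-connected (no single edge removal disconnects it).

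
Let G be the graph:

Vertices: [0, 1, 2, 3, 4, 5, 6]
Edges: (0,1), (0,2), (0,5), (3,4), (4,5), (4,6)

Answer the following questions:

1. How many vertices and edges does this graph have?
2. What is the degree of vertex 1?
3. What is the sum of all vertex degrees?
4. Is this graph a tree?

Count: 7 vertices, 6 edges.
Vertex 1 has neighbors [0], degree = 1.
Handshaking lemma: 2 * 6 = 12.
A graph is a tree iff it is connected and has exactly n-1 edges. This graph is connected (all 7 vertices in one component) and has 7-1 = 6 edges. It is a tree.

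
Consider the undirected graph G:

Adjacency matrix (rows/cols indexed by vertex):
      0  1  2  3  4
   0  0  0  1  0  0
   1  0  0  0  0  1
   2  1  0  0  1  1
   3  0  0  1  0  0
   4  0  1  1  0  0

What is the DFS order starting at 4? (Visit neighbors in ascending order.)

DFS from vertex 4 (neighbors processed in ascending order):
Visit order: 4, 1, 2, 0, 3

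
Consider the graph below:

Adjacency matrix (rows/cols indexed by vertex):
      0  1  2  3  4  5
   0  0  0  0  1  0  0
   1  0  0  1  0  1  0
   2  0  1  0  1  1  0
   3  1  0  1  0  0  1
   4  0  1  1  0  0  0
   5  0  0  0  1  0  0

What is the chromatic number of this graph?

The graph has a maximum clique of size 3 (lower bound on chromatic number).
A valid 3-coloring: {0: 0, 1: 1, 2: 0, 3: 1, 4: 2, 5: 0}.
Chromatic number = 3.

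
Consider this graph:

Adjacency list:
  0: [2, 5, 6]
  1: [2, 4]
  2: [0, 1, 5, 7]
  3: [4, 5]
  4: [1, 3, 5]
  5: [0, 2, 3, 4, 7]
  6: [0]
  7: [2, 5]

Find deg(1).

Vertex 1 has neighbors [2, 4], so deg(1) = 2.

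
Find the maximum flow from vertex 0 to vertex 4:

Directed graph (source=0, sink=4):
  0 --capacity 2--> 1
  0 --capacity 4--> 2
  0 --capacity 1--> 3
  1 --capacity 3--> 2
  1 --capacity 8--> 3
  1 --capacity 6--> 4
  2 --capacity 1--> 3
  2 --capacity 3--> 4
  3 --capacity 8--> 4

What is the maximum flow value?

Computing max flow:
  Flow on (0->1): 2/2
  Flow on (0->2): 4/4
  Flow on (0->3): 1/1
  Flow on (1->4): 2/6
  Flow on (2->3): 1/1
  Flow on (2->4): 3/3
  Flow on (3->4): 2/8
Maximum flow = 7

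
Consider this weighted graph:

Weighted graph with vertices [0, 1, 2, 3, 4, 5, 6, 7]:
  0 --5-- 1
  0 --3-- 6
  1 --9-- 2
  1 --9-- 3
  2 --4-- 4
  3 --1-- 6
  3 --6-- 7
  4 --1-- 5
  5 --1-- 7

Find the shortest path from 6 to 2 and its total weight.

Using Dijkstra's algorithm from vertex 6:
Shortest path: 6 -> 3 -> 7 -> 5 -> 4 -> 2
Total weight: 1 + 6 + 1 + 1 + 4 = 13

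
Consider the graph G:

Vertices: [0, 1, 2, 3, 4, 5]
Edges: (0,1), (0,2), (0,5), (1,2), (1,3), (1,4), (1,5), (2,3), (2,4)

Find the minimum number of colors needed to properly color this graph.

The graph has a maximum clique of size 3 (lower bound on chromatic number).
A valid 3-coloring: {0: 2, 1: 0, 2: 1, 3: 2, 4: 2, 5: 1}.
Chromatic number = 3.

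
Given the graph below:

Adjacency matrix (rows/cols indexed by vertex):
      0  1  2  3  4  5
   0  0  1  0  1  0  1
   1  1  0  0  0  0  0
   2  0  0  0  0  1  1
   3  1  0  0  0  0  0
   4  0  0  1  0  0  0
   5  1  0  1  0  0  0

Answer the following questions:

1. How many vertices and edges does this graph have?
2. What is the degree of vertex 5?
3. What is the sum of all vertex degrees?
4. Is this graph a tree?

Count: 6 vertices, 5 edges.
Vertex 5 has neighbors [0, 2], degree = 2.
Handshaking lemma: 2 * 5 = 10.
A graph is a tree iff it is connected and has exactly n-1 edges. This graph is connected (all 6 vertices in one component) and has 6-1 = 5 edges. It is a tree.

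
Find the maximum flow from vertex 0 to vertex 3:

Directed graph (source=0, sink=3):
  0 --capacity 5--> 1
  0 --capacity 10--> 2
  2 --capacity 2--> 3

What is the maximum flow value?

Computing max flow:
  Flow on (0->2): 2/10
  Flow on (2->3): 2/2
Maximum flow = 2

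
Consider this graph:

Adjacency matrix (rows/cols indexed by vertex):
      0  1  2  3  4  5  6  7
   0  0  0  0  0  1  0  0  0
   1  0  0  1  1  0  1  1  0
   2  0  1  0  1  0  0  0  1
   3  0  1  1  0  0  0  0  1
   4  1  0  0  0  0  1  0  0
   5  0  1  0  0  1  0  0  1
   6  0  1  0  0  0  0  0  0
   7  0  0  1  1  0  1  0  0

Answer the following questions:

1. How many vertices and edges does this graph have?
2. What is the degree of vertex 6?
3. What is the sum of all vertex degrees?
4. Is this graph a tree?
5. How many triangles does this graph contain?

Count: 8 vertices, 10 edges.
Vertex 6 has neighbors [1], degree = 1.
Handshaking lemma: 2 * 10 = 20.
A tree on 8 vertices has 7 edges. This graph has 10 edges (3 extra). Not a tree.
Number of triangles = 2.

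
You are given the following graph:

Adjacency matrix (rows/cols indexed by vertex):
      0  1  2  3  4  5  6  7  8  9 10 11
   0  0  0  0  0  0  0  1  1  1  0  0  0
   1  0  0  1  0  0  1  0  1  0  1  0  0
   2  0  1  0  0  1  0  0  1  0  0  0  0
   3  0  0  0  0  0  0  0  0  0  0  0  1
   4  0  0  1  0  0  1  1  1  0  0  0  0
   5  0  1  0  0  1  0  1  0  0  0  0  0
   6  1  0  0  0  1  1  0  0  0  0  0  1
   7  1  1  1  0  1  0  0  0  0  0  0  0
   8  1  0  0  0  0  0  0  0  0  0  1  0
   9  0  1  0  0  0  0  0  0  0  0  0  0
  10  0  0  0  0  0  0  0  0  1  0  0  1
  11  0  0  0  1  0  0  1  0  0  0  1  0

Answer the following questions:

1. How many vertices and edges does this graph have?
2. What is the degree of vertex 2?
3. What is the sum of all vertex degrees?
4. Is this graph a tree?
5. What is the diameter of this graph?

Count: 12 vertices, 17 edges.
Vertex 2 has neighbors [1, 4, 7], degree = 3.
Handshaking lemma: 2 * 17 = 34.
A tree on 12 vertices has 11 edges. This graph has 17 edges (6 extra). Not a tree.
Diameter (longest shortest path) = 5.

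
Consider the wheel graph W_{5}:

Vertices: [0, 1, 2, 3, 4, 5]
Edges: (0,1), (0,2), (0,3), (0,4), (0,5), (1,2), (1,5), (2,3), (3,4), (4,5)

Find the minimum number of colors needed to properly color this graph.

W_{5} = C_{5} plus a hub adjacent to every cycle vertex.
The outer cycle needs 3 colors (odd cycle); the hub is adjacent to all of them so needs a fresh color.
Chromatic number = 3 + 1 = 4.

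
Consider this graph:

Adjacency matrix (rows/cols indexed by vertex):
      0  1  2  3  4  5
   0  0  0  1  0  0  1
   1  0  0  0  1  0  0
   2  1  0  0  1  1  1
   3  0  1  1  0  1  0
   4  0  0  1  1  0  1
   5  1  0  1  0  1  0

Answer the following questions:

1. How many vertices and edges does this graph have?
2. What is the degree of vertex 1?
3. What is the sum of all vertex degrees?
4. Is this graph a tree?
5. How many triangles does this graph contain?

Count: 6 vertices, 8 edges.
Vertex 1 has neighbors [3], degree = 1.
Handshaking lemma: 2 * 8 = 16.
A tree on 6 vertices has 5 edges. This graph has 8 edges (3 extra). Not a tree.
Number of triangles = 3.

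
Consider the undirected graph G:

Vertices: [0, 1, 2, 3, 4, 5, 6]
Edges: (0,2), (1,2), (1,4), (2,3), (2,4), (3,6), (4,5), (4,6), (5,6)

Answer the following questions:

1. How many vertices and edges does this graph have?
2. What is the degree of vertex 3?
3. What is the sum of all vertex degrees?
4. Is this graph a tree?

Count: 7 vertices, 9 edges.
Vertex 3 has neighbors [2, 6], degree = 2.
Handshaking lemma: 2 * 9 = 18.
A tree on 7 vertices has 6 edges. This graph has 9 edges (3 extra). Not a tree.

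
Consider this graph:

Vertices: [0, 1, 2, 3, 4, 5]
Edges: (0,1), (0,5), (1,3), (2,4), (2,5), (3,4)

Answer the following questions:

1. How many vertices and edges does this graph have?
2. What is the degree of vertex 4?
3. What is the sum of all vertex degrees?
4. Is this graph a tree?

Count: 6 vertices, 6 edges.
Vertex 4 has neighbors [2, 3], degree = 2.
Handshaking lemma: 2 * 6 = 12.
A tree on 6 vertices has 5 edges. This graph has 6 edges (1 extra). Not a tree.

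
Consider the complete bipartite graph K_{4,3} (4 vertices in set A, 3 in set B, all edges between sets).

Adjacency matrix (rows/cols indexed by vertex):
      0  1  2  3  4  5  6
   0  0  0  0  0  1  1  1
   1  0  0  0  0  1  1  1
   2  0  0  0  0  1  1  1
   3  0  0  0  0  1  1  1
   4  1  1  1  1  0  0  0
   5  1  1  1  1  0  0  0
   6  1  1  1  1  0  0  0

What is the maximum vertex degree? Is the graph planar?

Set-A vertices have degree 3; set-B vertices have degree 4. Maximum degree = max(4,3) = 4.
K_{4,3} contains K_{3,3} as a subgraph (since both sides have >= 3 vertices); by Kuratowski's theorem it is not planar.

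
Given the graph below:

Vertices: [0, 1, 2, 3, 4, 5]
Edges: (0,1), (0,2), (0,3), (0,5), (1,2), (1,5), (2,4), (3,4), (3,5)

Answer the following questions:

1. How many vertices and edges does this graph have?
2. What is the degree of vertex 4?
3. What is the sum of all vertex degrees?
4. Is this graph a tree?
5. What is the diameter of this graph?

Count: 6 vertices, 9 edges.
Vertex 4 has neighbors [2, 3], degree = 2.
Handshaking lemma: 2 * 9 = 18.
A tree on 6 vertices has 5 edges. This graph has 9 edges (4 extra). Not a tree.
Diameter (longest shortest path) = 2.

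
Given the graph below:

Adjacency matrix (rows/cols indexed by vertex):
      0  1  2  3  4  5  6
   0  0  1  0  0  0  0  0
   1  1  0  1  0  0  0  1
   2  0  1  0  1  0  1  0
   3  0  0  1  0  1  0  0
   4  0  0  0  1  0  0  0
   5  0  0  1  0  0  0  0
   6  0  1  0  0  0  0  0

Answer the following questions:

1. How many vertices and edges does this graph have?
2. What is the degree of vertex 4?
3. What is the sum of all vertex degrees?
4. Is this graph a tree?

Count: 7 vertices, 6 edges.
Vertex 4 has neighbors [3], degree = 1.
Handshaking lemma: 2 * 6 = 12.
A graph is a tree iff it is connected and has exactly n-1 edges. This graph is connected (all 7 vertices in one component) and has 7-1 = 6 edges. It is a tree.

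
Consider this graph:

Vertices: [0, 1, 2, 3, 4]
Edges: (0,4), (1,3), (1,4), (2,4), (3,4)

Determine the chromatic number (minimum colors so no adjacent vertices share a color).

The graph has a maximum clique of size 3 (lower bound on chromatic number).
A valid 3-coloring: {0: 1, 1: 1, 2: 1, 3: 2, 4: 0}.
Chromatic number = 3.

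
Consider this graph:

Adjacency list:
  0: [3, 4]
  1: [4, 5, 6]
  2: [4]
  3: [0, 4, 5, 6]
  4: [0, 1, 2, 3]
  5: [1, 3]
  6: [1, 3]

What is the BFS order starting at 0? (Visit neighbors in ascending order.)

BFS from vertex 0 (neighbors processed in ascending order):
Visit order: 0, 3, 4, 5, 6, 1, 2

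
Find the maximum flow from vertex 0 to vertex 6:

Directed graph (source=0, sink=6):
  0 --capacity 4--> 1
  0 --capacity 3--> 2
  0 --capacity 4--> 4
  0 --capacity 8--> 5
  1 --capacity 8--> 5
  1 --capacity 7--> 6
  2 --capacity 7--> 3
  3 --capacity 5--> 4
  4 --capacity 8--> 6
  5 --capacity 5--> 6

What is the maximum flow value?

Computing max flow:
  Flow on (0->1): 4/4
  Flow on (0->2): 3/3
  Flow on (0->4): 4/4
  Flow on (0->5): 5/8
  Flow on (1->6): 4/7
  Flow on (2->3): 3/7
  Flow on (3->4): 3/5
  Flow on (4->6): 7/8
  Flow on (5->6): 5/5
Maximum flow = 16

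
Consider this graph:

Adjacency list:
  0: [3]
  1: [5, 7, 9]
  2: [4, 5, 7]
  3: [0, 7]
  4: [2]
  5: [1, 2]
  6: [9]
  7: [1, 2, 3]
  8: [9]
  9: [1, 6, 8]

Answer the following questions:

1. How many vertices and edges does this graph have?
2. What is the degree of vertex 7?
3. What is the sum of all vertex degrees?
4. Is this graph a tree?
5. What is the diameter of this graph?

Count: 10 vertices, 10 edges.
Vertex 7 has neighbors [1, 2, 3], degree = 3.
Handshaking lemma: 2 * 10 = 20.
A tree on 10 vertices has 9 edges. This graph has 10 edges (1 extra). Not a tree.
Diameter (longest shortest path) = 5.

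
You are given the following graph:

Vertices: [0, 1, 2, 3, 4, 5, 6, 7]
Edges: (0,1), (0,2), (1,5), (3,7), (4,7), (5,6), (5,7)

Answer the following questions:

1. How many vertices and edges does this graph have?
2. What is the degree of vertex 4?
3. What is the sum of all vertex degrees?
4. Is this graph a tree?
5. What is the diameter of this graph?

Count: 8 vertices, 7 edges.
Vertex 4 has neighbors [7], degree = 1.
Handshaking lemma: 2 * 7 = 14.
A graph is a tree iff it is connected and has exactly n-1 edges. This graph is connected (all 8 vertices in one component) and has 8-1 = 7 edges. It is a tree.
Diameter (longest shortest path) = 5.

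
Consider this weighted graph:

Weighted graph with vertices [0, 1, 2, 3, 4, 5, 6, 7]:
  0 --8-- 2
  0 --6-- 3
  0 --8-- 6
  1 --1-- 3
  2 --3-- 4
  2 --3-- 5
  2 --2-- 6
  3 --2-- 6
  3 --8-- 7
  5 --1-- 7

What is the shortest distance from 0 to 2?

Using Dijkstra's algorithm from vertex 0:
Shortest path: 0 -> 2
Total weight: 8 = 8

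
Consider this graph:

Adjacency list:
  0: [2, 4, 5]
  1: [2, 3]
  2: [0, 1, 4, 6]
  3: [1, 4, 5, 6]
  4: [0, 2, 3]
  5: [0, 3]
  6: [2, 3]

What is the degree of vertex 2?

Vertex 2 has neighbors [0, 1, 4, 6], so deg(2) = 4.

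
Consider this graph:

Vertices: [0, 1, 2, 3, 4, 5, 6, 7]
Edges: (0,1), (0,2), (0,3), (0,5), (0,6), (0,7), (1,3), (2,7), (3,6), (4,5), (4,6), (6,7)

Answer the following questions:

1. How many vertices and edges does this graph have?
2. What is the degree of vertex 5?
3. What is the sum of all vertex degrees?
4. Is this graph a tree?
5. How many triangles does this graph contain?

Count: 8 vertices, 12 edges.
Vertex 5 has neighbors [0, 4], degree = 2.
Handshaking lemma: 2 * 12 = 24.
A tree on 8 vertices has 7 edges. This graph has 12 edges (5 extra). Not a tree.
Number of triangles = 4.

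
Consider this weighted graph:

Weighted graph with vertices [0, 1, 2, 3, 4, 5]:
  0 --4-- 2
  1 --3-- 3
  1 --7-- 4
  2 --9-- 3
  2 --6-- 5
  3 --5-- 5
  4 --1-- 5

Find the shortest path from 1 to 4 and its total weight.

Using Dijkstra's algorithm from vertex 1:
Shortest path: 1 -> 4
Total weight: 7 = 7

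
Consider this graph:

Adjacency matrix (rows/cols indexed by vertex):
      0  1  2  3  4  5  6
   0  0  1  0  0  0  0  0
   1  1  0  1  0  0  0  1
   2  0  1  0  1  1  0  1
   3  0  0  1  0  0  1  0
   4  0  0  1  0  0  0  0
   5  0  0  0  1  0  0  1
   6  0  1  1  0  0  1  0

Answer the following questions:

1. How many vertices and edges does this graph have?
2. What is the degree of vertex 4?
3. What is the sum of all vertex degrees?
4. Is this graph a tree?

Count: 7 vertices, 8 edges.
Vertex 4 has neighbors [2], degree = 1.
Handshaking lemma: 2 * 8 = 16.
A tree on 7 vertices has 6 edges. This graph has 8 edges (2 extra). Not a tree.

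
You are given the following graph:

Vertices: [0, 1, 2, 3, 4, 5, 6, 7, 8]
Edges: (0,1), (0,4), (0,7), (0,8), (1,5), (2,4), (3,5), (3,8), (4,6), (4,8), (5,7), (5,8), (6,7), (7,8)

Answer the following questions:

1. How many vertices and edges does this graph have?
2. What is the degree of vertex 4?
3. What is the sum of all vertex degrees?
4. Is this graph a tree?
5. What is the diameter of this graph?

Count: 9 vertices, 14 edges.
Vertex 4 has neighbors [0, 2, 6, 8], degree = 4.
Handshaking lemma: 2 * 14 = 28.
A tree on 9 vertices has 8 edges. This graph has 14 edges (6 extra). Not a tree.
Diameter (longest shortest path) = 3.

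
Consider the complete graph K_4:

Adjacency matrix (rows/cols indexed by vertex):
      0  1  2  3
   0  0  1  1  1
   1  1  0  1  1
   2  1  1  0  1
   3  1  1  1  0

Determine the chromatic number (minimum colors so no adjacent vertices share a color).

In K_4, every vertex is adjacent to every other vertex.
Each vertex needs a unique color.
Chromatic number = 4.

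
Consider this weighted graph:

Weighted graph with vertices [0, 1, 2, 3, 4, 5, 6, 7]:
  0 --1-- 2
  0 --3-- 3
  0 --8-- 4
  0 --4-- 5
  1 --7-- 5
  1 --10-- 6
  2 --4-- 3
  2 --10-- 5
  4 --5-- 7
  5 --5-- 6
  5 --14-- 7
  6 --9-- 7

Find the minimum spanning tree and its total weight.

Applying Kruskal's algorithm (sort edges by weight, add if no cycle):
  Add (0,2) w=1
  Add (0,3) w=3
  Add (0,5) w=4
  Skip (2,3) w=4 (creates cycle)
  Add (4,7) w=5
  Add (5,6) w=5
  Add (1,5) w=7
  Add (0,4) w=8
  Skip (6,7) w=9 (creates cycle)
  Skip (1,6) w=10 (creates cycle)
  Skip (2,5) w=10 (creates cycle)
  Skip (5,7) w=14 (creates cycle)
MST weight = 33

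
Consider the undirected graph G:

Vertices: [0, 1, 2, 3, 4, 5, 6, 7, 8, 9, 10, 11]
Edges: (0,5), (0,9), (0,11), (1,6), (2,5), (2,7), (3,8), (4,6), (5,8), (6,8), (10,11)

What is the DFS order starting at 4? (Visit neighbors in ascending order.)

DFS from vertex 4 (neighbors processed in ascending order):
Visit order: 4, 6, 1, 8, 3, 5, 0, 9, 11, 10, 2, 7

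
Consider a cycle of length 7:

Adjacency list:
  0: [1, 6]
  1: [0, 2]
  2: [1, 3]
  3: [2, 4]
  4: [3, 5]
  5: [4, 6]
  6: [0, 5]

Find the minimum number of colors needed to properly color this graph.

This is an odd cycle (C_7). Odd cycles are not bipartite (any 2-coloring forces two adjacent vertices to match), and 3 colors suffice.
Chromatic number = 3.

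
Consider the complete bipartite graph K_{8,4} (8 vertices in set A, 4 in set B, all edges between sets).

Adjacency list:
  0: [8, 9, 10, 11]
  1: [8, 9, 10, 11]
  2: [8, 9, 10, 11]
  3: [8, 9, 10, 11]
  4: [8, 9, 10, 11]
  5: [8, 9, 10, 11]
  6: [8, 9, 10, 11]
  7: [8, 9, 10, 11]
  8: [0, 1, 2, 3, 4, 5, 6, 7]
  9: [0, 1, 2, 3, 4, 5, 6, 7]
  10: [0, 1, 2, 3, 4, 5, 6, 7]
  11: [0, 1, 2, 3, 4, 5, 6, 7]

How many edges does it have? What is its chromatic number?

K_{8,4} has 8 * 4 = 32 edges.
Bipartite graphs have chromatic number 2 (color each partition differently).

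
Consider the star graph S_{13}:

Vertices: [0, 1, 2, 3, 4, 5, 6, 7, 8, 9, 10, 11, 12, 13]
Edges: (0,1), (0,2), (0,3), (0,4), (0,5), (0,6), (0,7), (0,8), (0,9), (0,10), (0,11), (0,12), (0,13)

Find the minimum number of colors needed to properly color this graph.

S_{13} has one hub adjacent to 13 leaves; leaves are pairwise non-adjacent.
Color the hub 0 and every leaf 1.
Chromatic number = 2.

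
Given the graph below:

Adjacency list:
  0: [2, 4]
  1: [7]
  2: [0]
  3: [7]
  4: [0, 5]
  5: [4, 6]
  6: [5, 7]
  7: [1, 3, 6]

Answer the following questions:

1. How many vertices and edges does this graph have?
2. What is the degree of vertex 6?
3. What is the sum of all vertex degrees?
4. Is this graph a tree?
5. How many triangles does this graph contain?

Count: 8 vertices, 7 edges.
Vertex 6 has neighbors [5, 7], degree = 2.
Handshaking lemma: 2 * 7 = 14.
A graph is a tree iff it is connected and has exactly n-1 edges. This graph is connected (all 8 vertices in one component) and has 8-1 = 7 edges. It is a tree.
Number of triangles = 0.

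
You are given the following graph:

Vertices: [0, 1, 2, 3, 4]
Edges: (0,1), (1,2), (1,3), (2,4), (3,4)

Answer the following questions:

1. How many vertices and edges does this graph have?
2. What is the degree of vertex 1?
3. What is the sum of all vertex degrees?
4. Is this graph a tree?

Count: 5 vertices, 5 edges.
Vertex 1 has neighbors [0, 2, 3], degree = 3.
Handshaking lemma: 2 * 5 = 10.
A tree on 5 vertices has 4 edges. This graph has 5 edges (1 extra). Not a tree.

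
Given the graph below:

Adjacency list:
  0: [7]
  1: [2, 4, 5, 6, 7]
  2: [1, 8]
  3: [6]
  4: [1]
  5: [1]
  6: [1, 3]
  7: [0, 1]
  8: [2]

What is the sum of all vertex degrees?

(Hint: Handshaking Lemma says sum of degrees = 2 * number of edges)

Count edges: 8 edges.
By Handshaking Lemma: sum of degrees = 2 * 8 = 16.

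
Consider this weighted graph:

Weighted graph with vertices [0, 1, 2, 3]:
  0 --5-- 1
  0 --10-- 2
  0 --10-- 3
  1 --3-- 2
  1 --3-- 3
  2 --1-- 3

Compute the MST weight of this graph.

Applying Kruskal's algorithm (sort edges by weight, add if no cycle):
  Add (2,3) w=1
  Add (1,2) w=3
  Skip (1,3) w=3 (creates cycle)
  Add (0,1) w=5
  Skip (0,2) w=10 (creates cycle)
  Skip (0,3) w=10 (creates cycle)
MST weight = 9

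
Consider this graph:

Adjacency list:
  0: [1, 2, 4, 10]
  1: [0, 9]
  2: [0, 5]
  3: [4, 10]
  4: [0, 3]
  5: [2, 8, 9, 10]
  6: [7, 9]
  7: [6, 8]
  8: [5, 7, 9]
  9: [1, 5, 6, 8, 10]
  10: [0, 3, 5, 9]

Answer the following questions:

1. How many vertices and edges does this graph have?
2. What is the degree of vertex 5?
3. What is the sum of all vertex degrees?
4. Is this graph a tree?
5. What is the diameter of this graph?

Count: 11 vertices, 16 edges.
Vertex 5 has neighbors [2, 8, 9, 10], degree = 4.
Handshaking lemma: 2 * 16 = 32.
A tree on 11 vertices has 10 edges. This graph has 16 edges (6 extra). Not a tree.
Diameter (longest shortest path) = 5.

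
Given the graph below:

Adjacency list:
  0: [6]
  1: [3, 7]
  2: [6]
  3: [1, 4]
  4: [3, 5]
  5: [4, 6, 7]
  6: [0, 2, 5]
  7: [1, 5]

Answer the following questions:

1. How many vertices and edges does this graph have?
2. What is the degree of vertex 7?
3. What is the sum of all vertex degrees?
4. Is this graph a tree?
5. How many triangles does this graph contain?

Count: 8 vertices, 8 edges.
Vertex 7 has neighbors [1, 5], degree = 2.
Handshaking lemma: 2 * 8 = 16.
A tree on 8 vertices has 7 edges. This graph has 8 edges (1 extra). Not a tree.
Number of triangles = 0.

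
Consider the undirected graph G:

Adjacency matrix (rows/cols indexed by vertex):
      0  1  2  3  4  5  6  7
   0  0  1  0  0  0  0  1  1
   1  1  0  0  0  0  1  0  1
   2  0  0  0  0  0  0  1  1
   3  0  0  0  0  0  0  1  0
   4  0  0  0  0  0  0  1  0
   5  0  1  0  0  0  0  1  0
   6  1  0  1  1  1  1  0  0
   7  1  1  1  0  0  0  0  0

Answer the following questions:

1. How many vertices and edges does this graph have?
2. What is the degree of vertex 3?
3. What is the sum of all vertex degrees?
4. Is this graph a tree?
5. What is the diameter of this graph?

Count: 8 vertices, 10 edges.
Vertex 3 has neighbors [6], degree = 1.
Handshaking lemma: 2 * 10 = 20.
A tree on 8 vertices has 7 edges. This graph has 10 edges (3 extra). Not a tree.
Diameter (longest shortest path) = 3.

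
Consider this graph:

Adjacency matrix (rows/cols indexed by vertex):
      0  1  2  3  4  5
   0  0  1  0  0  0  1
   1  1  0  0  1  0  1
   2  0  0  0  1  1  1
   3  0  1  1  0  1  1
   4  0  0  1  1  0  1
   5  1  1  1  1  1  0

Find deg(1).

Vertex 1 has neighbors [0, 3, 5], so deg(1) = 3.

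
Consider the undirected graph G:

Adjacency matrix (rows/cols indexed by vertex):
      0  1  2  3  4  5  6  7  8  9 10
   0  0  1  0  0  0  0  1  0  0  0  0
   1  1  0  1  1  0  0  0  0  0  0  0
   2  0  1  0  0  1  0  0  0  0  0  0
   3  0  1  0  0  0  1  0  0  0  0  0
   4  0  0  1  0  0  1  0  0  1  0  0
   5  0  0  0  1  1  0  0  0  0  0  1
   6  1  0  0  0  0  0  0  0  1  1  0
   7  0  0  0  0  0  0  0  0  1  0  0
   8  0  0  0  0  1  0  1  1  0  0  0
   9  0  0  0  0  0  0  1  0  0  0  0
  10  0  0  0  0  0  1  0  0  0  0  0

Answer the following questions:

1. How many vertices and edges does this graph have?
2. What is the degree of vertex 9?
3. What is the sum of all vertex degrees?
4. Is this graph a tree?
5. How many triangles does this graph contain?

Count: 11 vertices, 12 edges.
Vertex 9 has neighbors [6], degree = 1.
Handshaking lemma: 2 * 12 = 24.
A tree on 11 vertices has 10 edges. This graph has 12 edges (2 extra). Not a tree.
Number of triangles = 0.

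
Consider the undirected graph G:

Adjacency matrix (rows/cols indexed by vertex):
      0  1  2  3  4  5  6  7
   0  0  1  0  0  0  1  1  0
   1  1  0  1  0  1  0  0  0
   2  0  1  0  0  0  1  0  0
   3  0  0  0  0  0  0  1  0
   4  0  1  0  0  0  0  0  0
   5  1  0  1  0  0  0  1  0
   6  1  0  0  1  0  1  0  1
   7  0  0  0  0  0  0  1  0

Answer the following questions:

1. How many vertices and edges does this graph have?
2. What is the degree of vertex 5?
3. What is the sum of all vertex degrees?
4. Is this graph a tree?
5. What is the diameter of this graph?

Count: 8 vertices, 9 edges.
Vertex 5 has neighbors [0, 2, 6], degree = 3.
Handshaking lemma: 2 * 9 = 18.
A tree on 8 vertices has 7 edges. This graph has 9 edges (2 extra). Not a tree.
Diameter (longest shortest path) = 4.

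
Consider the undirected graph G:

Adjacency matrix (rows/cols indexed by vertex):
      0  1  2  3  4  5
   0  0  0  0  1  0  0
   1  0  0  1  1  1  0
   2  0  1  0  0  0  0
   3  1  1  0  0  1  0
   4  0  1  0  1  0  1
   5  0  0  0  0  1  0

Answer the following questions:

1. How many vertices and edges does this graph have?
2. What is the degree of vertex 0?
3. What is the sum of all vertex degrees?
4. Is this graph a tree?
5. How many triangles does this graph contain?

Count: 6 vertices, 6 edges.
Vertex 0 has neighbors [3], degree = 1.
Handshaking lemma: 2 * 6 = 12.
A tree on 6 vertices has 5 edges. This graph has 6 edges (1 extra). Not a tree.
Number of triangles = 1.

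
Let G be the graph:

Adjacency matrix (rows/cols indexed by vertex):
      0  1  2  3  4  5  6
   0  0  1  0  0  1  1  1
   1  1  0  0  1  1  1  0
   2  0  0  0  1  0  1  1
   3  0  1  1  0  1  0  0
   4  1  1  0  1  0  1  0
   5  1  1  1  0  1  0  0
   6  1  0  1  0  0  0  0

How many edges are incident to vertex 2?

Vertex 2 has neighbors [3, 5, 6], so deg(2) = 3.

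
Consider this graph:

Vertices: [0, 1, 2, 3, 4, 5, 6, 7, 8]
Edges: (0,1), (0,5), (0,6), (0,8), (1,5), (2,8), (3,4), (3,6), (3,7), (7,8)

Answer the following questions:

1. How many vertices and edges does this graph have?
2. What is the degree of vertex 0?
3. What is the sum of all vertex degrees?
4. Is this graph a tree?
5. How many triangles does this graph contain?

Count: 9 vertices, 10 edges.
Vertex 0 has neighbors [1, 5, 6, 8], degree = 4.
Handshaking lemma: 2 * 10 = 20.
A tree on 9 vertices has 8 edges. This graph has 10 edges (2 extra). Not a tree.
Number of triangles = 1.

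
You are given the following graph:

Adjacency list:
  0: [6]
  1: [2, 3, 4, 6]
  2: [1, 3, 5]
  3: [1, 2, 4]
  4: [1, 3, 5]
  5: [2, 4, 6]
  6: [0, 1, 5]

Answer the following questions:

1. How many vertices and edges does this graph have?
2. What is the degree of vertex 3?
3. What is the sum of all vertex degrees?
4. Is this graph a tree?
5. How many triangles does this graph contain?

Count: 7 vertices, 10 edges.
Vertex 3 has neighbors [1, 2, 4], degree = 3.
Handshaking lemma: 2 * 10 = 20.
A tree on 7 vertices has 6 edges. This graph has 10 edges (4 extra). Not a tree.
Number of triangles = 2.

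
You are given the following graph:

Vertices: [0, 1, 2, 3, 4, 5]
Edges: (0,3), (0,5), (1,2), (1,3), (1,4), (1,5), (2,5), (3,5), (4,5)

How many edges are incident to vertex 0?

Vertex 0 has neighbors [3, 5], so deg(0) = 2.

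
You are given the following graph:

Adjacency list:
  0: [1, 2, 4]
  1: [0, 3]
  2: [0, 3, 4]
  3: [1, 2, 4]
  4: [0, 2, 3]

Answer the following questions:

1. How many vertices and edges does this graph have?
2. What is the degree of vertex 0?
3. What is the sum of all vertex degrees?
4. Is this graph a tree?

Count: 5 vertices, 7 edges.
Vertex 0 has neighbors [1, 2, 4], degree = 3.
Handshaking lemma: 2 * 7 = 14.
A tree on 5 vertices has 4 edges. This graph has 7 edges (3 extra). Not a tree.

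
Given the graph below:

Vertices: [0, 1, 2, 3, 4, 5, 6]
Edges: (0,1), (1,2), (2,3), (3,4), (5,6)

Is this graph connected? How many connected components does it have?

Checking connectivity: the graph has 2 connected component(s).
Components: [[0, 1, 2, 3, 4], [5, 6]]. The graph is NOT connected.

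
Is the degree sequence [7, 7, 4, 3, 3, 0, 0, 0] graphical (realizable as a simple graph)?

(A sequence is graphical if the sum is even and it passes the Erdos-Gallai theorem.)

Sum of degrees = 24. Sum is even but fails Erdos-Gallai. The sequence is NOT graphical.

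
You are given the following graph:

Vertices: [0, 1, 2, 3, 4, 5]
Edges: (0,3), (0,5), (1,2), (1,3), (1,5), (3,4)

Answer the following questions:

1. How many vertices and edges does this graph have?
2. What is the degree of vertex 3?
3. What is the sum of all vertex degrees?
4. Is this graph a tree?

Count: 6 vertices, 6 edges.
Vertex 3 has neighbors [0, 1, 4], degree = 3.
Handshaking lemma: 2 * 6 = 12.
A tree on 6 vertices has 5 edges. This graph has 6 edges (1 extra). Not a tree.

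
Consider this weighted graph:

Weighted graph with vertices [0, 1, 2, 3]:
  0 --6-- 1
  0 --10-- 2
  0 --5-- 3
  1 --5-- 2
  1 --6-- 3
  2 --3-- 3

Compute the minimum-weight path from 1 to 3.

Using Dijkstra's algorithm from vertex 1:
Shortest path: 1 -> 3
Total weight: 6 = 6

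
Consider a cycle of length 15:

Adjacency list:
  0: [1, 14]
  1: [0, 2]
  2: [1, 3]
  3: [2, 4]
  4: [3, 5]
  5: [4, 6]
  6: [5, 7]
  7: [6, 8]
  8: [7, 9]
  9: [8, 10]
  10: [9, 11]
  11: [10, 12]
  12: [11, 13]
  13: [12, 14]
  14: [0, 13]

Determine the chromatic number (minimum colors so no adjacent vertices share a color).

This is an odd cycle (C_15). Odd cycles are not bipartite (any 2-coloring forces two adjacent vertices to match), and 3 colors suffice.
Chromatic number = 3.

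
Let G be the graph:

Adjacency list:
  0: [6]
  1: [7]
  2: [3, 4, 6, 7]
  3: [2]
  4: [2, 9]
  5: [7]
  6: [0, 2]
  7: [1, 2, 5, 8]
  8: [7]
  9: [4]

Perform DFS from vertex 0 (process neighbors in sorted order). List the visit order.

DFS from vertex 0 (neighbors processed in ascending order):
Visit order: 0, 6, 2, 3, 4, 9, 7, 1, 5, 8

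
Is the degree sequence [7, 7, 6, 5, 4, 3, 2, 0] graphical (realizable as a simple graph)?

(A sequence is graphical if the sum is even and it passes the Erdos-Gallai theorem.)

Sum of degrees = 34. Sum is even but fails Erdos-Gallai. The sequence is NOT graphical.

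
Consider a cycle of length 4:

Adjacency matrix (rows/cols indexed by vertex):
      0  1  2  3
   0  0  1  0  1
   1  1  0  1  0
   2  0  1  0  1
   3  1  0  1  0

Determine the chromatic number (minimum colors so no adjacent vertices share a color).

This is an even cycle (C_4). Even cycles are bipartite.
Chromatic number = 2.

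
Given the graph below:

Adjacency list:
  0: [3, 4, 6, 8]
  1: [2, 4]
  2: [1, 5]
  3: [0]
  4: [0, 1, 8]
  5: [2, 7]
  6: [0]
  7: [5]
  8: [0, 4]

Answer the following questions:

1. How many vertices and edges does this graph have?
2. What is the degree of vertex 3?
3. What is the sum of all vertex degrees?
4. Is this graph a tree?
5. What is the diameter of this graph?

Count: 9 vertices, 9 edges.
Vertex 3 has neighbors [0], degree = 1.
Handshaking lemma: 2 * 9 = 18.
A tree on 9 vertices has 8 edges. This graph has 9 edges (1 extra). Not a tree.
Diameter (longest shortest path) = 6.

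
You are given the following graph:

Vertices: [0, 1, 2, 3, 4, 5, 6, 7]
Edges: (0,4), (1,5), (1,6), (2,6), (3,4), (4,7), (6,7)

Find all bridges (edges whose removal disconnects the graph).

A bridge is an edge whose removal increases the number of connected components.
Bridges found: (0,4), (1,5), (1,6), (2,6), (3,4), (4,7), (6,7)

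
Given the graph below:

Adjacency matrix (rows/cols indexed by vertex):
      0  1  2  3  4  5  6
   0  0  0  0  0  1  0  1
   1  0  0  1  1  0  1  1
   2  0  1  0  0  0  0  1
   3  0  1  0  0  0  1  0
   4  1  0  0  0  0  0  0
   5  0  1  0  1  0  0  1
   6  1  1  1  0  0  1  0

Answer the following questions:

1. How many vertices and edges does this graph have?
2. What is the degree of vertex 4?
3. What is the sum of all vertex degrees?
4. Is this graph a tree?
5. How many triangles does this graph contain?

Count: 7 vertices, 9 edges.
Vertex 4 has neighbors [0], degree = 1.
Handshaking lemma: 2 * 9 = 18.
A tree on 7 vertices has 6 edges. This graph has 9 edges (3 extra). Not a tree.
Number of triangles = 3.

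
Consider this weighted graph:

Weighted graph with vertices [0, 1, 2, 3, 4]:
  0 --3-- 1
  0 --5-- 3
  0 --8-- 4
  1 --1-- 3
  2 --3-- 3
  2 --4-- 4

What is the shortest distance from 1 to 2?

Using Dijkstra's algorithm from vertex 1:
Shortest path: 1 -> 3 -> 2
Total weight: 1 + 3 = 4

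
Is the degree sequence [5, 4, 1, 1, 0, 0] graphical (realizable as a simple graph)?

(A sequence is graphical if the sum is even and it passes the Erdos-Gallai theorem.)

Sum of degrees = 11. Sum is odd, so the sequence is NOT graphical.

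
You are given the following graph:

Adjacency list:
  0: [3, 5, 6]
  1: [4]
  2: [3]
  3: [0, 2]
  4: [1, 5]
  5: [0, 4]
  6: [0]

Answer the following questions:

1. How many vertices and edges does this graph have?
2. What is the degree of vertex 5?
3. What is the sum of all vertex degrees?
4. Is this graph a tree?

Count: 7 vertices, 6 edges.
Vertex 5 has neighbors [0, 4], degree = 2.
Handshaking lemma: 2 * 6 = 12.
A graph is a tree iff it is connected and has exactly n-1 edges. This graph is connected (all 7 vertices in one component) and has 7-1 = 6 edges. It is a tree.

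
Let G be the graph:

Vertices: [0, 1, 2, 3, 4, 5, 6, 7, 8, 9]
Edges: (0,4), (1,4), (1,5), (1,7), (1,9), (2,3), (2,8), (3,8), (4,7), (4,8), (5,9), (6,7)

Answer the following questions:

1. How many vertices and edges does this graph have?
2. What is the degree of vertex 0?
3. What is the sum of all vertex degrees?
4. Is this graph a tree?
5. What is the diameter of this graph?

Count: 10 vertices, 12 edges.
Vertex 0 has neighbors [4], degree = 1.
Handshaking lemma: 2 * 12 = 24.
A tree on 10 vertices has 9 edges. This graph has 12 edges (3 extra). Not a tree.
Diameter (longest shortest path) = 4.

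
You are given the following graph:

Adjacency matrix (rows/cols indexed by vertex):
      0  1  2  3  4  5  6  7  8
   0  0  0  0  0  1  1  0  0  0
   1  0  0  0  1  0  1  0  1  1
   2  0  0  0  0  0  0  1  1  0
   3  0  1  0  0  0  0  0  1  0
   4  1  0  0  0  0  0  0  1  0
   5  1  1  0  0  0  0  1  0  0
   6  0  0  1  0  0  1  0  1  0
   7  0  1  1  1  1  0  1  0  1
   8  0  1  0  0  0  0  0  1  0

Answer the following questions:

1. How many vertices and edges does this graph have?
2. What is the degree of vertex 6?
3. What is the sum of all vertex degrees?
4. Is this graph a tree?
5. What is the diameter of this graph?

Count: 9 vertices, 13 edges.
Vertex 6 has neighbors [2, 5, 7], degree = 3.
Handshaking lemma: 2 * 13 = 26.
A tree on 9 vertices has 8 edges. This graph has 13 edges (5 extra). Not a tree.
Diameter (longest shortest path) = 3.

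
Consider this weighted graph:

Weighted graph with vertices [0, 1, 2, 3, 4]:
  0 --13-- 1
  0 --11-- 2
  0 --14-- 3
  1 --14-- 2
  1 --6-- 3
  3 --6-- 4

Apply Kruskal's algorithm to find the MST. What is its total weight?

Applying Kruskal's algorithm (sort edges by weight, add if no cycle):
  Add (1,3) w=6
  Add (3,4) w=6
  Add (0,2) w=11
  Add (0,1) w=13
  Skip (0,3) w=14 (creates cycle)
  Skip (1,2) w=14 (creates cycle)
MST weight = 36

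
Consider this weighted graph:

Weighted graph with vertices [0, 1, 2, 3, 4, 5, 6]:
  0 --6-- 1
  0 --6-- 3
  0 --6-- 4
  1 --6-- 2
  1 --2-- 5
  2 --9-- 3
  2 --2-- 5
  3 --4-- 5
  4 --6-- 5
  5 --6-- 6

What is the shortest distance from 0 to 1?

Using Dijkstra's algorithm from vertex 0:
Shortest path: 0 -> 1
Total weight: 6 = 6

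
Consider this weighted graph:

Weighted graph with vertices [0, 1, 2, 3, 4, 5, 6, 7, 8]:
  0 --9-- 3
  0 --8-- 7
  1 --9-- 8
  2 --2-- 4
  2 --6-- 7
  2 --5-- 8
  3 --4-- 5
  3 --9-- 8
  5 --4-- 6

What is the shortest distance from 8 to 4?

Using Dijkstra's algorithm from vertex 8:
Shortest path: 8 -> 2 -> 4
Total weight: 5 + 2 = 7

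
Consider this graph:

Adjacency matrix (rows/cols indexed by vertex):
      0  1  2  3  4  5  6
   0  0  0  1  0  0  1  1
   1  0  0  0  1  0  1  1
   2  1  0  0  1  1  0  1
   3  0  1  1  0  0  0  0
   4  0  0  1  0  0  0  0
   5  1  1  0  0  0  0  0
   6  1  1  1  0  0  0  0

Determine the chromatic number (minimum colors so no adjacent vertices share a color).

The graph has a maximum clique of size 3 (lower bound on chromatic number).
A valid 3-coloring: {0: 1, 1: 0, 2: 0, 3: 1, 4: 1, 5: 2, 6: 2}.
Chromatic number = 3.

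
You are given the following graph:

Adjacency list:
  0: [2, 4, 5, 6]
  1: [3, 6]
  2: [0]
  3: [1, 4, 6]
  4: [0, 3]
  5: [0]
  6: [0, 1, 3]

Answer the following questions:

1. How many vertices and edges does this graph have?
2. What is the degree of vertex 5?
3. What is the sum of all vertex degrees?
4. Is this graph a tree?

Count: 7 vertices, 8 edges.
Vertex 5 has neighbors [0], degree = 1.
Handshaking lemma: 2 * 8 = 16.
A tree on 7 vertices has 6 edges. This graph has 8 edges (2 extra). Not a tree.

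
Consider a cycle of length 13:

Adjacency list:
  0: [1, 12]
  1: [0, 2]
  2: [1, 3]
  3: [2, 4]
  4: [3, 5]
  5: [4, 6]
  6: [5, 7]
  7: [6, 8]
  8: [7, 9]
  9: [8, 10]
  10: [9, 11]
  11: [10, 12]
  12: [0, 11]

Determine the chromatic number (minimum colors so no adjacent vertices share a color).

This is an odd cycle (C_13). Odd cycles are not bipartite (any 2-coloring forces two adjacent vertices to match), and 3 colors suffice.
Chromatic number = 3.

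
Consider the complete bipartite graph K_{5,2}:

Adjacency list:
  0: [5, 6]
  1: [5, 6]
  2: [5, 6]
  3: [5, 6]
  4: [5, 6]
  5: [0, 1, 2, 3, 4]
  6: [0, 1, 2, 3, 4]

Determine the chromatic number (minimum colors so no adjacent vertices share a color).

K_{5,2} is bipartite: vertices split into two independent sets of size 5 and 2.
Color one set 0, the other 1. No adjacent vertices share a color.
Chromatic number = 2.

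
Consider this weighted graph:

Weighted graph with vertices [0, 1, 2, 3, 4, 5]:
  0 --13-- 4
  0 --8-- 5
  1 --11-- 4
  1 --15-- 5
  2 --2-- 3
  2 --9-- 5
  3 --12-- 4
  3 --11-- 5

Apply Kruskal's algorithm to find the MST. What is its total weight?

Applying Kruskal's algorithm (sort edges by weight, add if no cycle):
  Add (2,3) w=2
  Add (0,5) w=8
  Add (2,5) w=9
  Add (1,4) w=11
  Skip (3,5) w=11 (creates cycle)
  Add (3,4) w=12
  Skip (0,4) w=13 (creates cycle)
  Skip (1,5) w=15 (creates cycle)
MST weight = 42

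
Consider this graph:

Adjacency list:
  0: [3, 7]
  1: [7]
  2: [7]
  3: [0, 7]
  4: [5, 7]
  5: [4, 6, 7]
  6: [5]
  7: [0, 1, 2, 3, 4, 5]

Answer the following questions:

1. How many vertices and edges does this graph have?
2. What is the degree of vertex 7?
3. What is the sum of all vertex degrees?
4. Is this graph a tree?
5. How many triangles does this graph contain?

Count: 8 vertices, 9 edges.
Vertex 7 has neighbors [0, 1, 2, 3, 4, 5], degree = 6.
Handshaking lemma: 2 * 9 = 18.
A tree on 8 vertices has 7 edges. This graph has 9 edges (2 extra). Not a tree.
Number of triangles = 2.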